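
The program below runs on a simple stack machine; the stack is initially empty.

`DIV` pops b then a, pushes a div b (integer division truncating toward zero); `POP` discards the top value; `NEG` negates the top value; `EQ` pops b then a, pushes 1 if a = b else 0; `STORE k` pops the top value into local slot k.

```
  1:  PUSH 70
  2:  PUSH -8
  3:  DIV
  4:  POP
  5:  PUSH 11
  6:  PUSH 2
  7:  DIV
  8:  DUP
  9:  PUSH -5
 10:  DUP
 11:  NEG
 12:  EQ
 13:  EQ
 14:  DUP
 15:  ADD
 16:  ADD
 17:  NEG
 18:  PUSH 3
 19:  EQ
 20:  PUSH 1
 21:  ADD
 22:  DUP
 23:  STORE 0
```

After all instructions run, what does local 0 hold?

1

PUSH 70 : 70
PUSH -8 : 70 -8
DIV     : -8
POP     : (empty)
PUSH 11 : 11
PUSH 2  : 11 2
DIV     : 5
DUP     : 5 5
PUSH -5 : 5 5 -5
DUP     : 5 5 -5 -5
NEG     : 5 5 -5 5
EQ      : 5 5 0
EQ      : 5 0
DUP     : 5 0 0
ADD     : 5 0
ADD     : 5
NEG     : -5
PUSH 3  : -5 3
EQ      : 0
PUSH 1  : 0 1
ADD     : 1
DUP     : 1 1
STORE 0 : 1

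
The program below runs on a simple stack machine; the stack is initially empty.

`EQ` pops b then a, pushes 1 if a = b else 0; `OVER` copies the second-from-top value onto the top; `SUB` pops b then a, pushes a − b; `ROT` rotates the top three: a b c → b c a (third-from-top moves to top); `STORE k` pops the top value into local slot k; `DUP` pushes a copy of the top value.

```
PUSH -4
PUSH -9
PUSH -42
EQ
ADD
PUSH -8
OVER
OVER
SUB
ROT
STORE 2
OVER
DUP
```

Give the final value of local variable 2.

-4

PUSH -4  : -4
PUSH -9  : -4 -9
PUSH -42 : -4 -9 -42
EQ       : -4 0
ADD      : -4
PUSH -8  : -4 -8
OVER     : -4 -8 -4
OVER     : -4 -8 -4 -8
SUB      : -4 -8 4
ROT      : -8 4 -4
STORE 2  : -8 4
OVER     : -8 4 -8
DUP      : -8 4 -8 -8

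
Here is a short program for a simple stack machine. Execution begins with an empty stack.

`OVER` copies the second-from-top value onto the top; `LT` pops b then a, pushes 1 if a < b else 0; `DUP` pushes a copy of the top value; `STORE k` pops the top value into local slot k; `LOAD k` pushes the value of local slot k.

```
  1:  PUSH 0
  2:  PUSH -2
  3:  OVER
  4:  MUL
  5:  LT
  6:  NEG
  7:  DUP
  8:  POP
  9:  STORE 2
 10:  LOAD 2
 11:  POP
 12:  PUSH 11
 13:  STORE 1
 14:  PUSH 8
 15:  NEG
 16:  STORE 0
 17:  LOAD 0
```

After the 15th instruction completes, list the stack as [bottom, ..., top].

[-8]

PUSH 0  : [0]
PUSH -2 : [0, -2]
OVER    : [0, -2, 0]
MUL     : [0, 0]
LT      : [0]
NEG     : [0]
DUP     : [0, 0]
POP     : [0]
STORE 2 : []
LOAD 2  : [0]
POP     : []
PUSH 11 : [11]
STORE 1 : []
PUSH 8  : [8]
NEG     : [-8]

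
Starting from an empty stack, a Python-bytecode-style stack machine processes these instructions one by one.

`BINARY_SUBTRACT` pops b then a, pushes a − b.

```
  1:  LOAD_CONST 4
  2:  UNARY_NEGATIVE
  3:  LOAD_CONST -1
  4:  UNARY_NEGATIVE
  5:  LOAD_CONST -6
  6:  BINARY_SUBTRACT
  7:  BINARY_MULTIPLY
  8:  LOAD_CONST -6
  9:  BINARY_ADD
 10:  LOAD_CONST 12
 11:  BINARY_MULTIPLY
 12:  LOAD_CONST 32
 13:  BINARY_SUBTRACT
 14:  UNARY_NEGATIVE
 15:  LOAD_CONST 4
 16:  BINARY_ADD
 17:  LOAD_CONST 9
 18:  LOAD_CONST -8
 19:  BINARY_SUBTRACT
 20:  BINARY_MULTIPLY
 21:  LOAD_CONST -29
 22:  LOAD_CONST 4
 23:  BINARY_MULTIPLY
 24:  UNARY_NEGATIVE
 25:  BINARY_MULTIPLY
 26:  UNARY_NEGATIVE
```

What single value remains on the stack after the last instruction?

LOAD_CONST 4    : [4]
UNARY_NEGATIVE  : [-4]
LOAD_CONST -1   : [-4, -1]
UNARY_NEGATIVE  : [-4, 1]
LOAD_CONST -6   : [-4, 1, -6]
BINARY_SUBTRACT : [-4, 7]
BINARY_MULTIPLY : [-28]
LOAD_CONST -6   : [-28, -6]
BINARY_ADD      : [-34]
LOAD_CONST 12   : [-34, 12]
BINARY_MULTIPLY : [-408]
LOAD_CONST 32   : [-408, 32]
BINARY_SUBTRACT : [-440]
UNARY_NEGATIVE  : [440]
LOAD_CONST 4    : [440, 4]
BINARY_ADD      : [444]
LOAD_CONST 9    : [444, 9]
LOAD_CONST -8   : [444, 9, -8]
BINARY_SUBTRACT : [444, 17]
BINARY_MULTIPLY : [7548]
LOAD_CONST -29  : [7548, -29]
LOAD_CONST 4    : [7548, -29, 4]
BINARY_MULTIPLY : [7548, -116]
UNARY_NEGATIVE  : [7548, 116]
BINARY_MULTIPLY : [875568]
UNARY_NEGATIVE  : [-875568]

-875568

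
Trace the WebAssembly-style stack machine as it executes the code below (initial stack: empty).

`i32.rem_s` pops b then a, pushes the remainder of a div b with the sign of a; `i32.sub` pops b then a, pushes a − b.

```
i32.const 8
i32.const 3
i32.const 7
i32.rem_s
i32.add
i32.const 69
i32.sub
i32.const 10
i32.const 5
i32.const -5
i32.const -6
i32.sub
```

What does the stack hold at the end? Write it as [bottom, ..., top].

i32.const 8  : 8
i32.const 3  : 8 3
i32.const 7  : 8 3 7
i32.rem_s    : 8 3
i32.add      : 11
i32.const 69 : 11 69
i32.sub      : -58
i32.const 10 : -58 10
i32.const 5  : -58 10 5
i32.const -5 : -58 10 5 -5
i32.const -6 : -58 10 5 -5 -6
i32.sub      : -58 10 5 1

[-58, 10, 5, 1]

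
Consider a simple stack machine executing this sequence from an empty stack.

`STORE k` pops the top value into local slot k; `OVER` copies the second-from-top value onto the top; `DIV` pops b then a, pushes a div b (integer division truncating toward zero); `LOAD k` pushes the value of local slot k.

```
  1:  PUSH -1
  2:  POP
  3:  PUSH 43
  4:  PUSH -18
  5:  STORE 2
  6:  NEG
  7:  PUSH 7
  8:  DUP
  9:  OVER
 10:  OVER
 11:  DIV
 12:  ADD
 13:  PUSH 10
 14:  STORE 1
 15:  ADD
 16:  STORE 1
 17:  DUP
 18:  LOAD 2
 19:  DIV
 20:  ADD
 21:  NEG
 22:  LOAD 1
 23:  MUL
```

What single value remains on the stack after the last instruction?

PUSH -1  → [-1]
POP      → []
PUSH 43  → [43]
PUSH -18 → [43, -18]
STORE 2  → [43]
NEG      → [-43]
PUSH 7   → [-43, 7]
DUP      → [-43, 7, 7]
OVER     → [-43, 7, 7, 7]
OVER     → [-43, 7, 7, 7, 7]
DIV      → [-43, 7, 7, 1]
ADD      → [-43, 7, 8]
PUSH 10  → [-43, 7, 8, 10]
STORE 1  → [-43, 7, 8]
ADD      → [-43, 15]
STORE 1  → [-43]
DUP      → [-43, -43]
LOAD 2   → [-43, -43, -18]
DIV      → [-43, 2]
ADD      → [-41]
NEG      → [41]
LOAD 1   → [41, 15]
MUL      → [615]

615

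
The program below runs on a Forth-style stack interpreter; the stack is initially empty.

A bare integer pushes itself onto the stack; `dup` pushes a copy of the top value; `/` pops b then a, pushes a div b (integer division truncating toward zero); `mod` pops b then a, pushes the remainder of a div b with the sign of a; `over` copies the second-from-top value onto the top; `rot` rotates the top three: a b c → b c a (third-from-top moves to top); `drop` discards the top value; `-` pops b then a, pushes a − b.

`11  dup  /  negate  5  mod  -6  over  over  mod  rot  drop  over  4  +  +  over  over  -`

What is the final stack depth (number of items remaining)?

11     : [11]
dup    : [11, 11]
/      : [1]
negate : [-1]
5      : [-1, 5]
mod    : [-1]
-6     : [-1, -6]
over   : [-1, -6, -1]
over   : [-1, -6, -1, -6]
mod    : [-1, -6, -1]
rot    : [-6, -1, -1]
drop   : [-6, -1]
over   : [-6, -1, -6]
4      : [-6, -1, -6, 4]
+      : [-6, -1, -2]
+      : [-6, -3]
over   : [-6, -3, -6]
over   : [-6, -3, -6, -3]
-      : [-6, -3, -3]

3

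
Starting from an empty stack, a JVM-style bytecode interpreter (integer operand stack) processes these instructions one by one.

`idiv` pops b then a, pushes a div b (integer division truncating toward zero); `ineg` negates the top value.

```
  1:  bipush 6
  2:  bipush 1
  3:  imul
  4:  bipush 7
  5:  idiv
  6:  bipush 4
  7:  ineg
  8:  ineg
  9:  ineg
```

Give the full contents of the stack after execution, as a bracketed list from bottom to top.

[0, -4]

bipush 6 -> [6]
bipush 1 -> [6, 1]
imul     -> [6]
bipush 7 -> [6, 7]
idiv     -> [0]
bipush 4 -> [0, 4]
ineg     -> [0, -4]
ineg     -> [0, 4]
ineg     -> [0, -4]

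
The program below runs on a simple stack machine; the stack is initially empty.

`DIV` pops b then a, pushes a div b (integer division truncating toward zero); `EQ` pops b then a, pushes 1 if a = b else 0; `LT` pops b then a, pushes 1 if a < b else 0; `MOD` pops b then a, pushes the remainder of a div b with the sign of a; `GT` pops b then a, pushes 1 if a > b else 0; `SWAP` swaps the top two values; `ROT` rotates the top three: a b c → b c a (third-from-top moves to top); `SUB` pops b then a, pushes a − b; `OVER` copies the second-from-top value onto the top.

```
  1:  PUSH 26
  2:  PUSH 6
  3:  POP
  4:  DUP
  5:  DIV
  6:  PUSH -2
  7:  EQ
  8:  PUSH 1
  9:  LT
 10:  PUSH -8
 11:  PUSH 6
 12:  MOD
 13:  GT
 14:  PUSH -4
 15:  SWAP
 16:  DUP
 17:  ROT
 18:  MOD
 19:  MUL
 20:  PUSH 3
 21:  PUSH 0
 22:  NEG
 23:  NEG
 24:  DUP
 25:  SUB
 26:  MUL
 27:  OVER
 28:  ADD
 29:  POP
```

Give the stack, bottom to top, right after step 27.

[1, 0, 1]

PUSH 26 → [26]
PUSH 6  → [26, 6]
POP     → [26]
DUP     → [26, 26]
DIV     → [1]
PUSH -2 → [1, -2]
EQ      → [0]
PUSH 1  → [0, 1]
LT      → [1]
PUSH -8 → [1, -8]
PUSH 6  → [1, -8, 6]
MOD     → [1, -2]
GT      → [1]
PUSH -4 → [1, -4]
SWAP    → [-4, 1]
DUP     → [-4, 1, 1]
ROT     → [1, 1, -4]
MOD     → [1, 1]
MUL     → [1]
PUSH 3  → [1, 3]
PUSH 0  → [1, 3, 0]
NEG     → [1, 3, 0]
NEG     → [1, 3, 0]
DUP     → [1, 3, 0, 0]
SUB     → [1, 3, 0]
MUL     → [1, 0]
OVER    → [1, 0, 1]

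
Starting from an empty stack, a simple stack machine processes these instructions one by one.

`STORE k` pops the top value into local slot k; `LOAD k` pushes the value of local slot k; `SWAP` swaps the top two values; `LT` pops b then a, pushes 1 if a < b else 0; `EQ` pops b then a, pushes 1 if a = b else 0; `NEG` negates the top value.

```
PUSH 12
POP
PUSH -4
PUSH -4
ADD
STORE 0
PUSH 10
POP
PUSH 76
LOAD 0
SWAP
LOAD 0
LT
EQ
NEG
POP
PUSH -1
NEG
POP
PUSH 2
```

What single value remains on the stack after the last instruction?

2

PUSH 12  [12]
POP      []
PUSH -4  [-4]
PUSH -4  [-4, -4]
ADD      [-8]
STORE 0  []
PUSH 10  [10]
POP      []
PUSH 76  [76]
LOAD 0   [76, -8]
SWAP     [-8, 76]
LOAD 0   [-8, 76, -8]
LT       [-8, 0]
EQ       [0]
NEG      [0]
POP      []
PUSH -1  [-1]
NEG      [1]
POP      []
PUSH 2   [2]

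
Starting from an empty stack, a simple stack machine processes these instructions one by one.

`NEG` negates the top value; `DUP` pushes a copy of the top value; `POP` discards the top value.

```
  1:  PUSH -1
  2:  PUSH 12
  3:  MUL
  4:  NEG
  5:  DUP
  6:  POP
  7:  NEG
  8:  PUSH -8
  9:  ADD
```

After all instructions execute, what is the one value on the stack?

-20

PUSH -1 : -1
PUSH 12 : -1 12
MUL     : -12
NEG     : 12
DUP     : 12 12
POP     : 12
NEG     : -12
PUSH -8 : -12 -8
ADD     : -20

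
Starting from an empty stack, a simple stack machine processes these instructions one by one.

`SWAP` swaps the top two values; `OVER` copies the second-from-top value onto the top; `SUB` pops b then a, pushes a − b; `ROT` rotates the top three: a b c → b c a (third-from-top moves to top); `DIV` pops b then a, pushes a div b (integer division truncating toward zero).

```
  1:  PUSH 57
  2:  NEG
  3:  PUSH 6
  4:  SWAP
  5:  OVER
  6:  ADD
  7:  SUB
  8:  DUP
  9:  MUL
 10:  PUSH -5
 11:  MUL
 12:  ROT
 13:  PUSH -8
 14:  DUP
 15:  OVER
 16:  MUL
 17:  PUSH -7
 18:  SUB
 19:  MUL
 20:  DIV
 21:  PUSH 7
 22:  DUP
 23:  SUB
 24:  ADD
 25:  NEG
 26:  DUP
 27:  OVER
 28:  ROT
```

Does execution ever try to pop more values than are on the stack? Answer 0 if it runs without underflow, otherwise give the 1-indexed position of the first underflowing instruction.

12

PUSH 57 -> [57]
NEG     -> [-57]
PUSH 6  -> [-57, 6]
SWAP    -> [6, -57]
OVER    -> [6, -57, 6]
ADD     -> [6, -51]
SUB     -> [57]
DUP     -> [57, 57]
MUL     -> [3249]
PUSH -5 -> [3249, -5]
MUL     -> [-16245]
ROT  — needs 3 operands, stack has 1 → underflow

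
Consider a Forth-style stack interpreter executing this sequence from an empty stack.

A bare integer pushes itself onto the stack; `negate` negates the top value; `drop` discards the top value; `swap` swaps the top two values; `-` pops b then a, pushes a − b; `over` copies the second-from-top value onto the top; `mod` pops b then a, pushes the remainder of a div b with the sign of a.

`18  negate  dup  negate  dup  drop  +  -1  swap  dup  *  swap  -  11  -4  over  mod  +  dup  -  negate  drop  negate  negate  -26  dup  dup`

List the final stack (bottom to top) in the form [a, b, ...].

18     → [18]
negate → [-18]
dup    → [-18, -18]
negate → [-18, 18]
dup    → [-18, 18, 18]
drop   → [-18, 18]
+      → [0]
-1     → [0, -1]
swap   → [-1, 0]
dup    → [-1, 0, 0]
*      → [-1, 0]
swap   → [0, -1]
-      → [1]
11     → [1, 11]
-4     → [1, 11, -4]
over   → [1, 11, -4, 11]
mod    → [1, 11, -4]
+      → [1, 7]
dup    → [1, 7, 7]
-      → [1, 0]
negate → [1, 0]
drop   → [1]
negate → [-1]
negate → [1]
-26    → [1, -26]
dup    → [1, -26, -26]
dup    → [1, -26, -26, -26]

[1, -26, -26, -26]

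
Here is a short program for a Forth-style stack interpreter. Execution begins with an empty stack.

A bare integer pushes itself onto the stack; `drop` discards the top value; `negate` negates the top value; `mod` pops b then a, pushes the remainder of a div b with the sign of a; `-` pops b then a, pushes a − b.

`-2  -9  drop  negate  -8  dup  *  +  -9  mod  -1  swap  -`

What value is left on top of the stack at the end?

-4

-2     : -2
-9     : -2 -9
drop   : -2
negate : 2
-8     : 2 -8
dup    : 2 -8 -8
*      : 2 64
+      : 66
-9     : 66 -9
mod    : 3
-1     : 3 -1
swap   : -1 3
-      : -4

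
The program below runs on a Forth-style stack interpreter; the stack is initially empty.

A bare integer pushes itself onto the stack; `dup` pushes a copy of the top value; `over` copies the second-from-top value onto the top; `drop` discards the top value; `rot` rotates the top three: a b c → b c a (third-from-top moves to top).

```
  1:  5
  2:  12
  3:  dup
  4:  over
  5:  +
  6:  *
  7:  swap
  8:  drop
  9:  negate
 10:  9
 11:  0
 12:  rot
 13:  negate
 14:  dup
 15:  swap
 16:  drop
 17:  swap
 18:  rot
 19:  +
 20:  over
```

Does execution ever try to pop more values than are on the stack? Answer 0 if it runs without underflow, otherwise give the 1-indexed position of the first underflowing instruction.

5      → 5
12     → 5 12
dup    → 5 12 12
over   → 5 12 12 12
+      → 5 12 24
*      → 5 288
swap   → 288 5
drop   → 288
negate → -288
9      → -288 9
0      → -288 9 0
rot    → 9 0 -288
negate → 9 0 288
dup    → 9 0 288 288
swap   → 9 0 288 288
drop   → 9 0 288
swap   → 9 288 0
rot    → 288 0 9
+      → 288 9
over   → 288 9 288

0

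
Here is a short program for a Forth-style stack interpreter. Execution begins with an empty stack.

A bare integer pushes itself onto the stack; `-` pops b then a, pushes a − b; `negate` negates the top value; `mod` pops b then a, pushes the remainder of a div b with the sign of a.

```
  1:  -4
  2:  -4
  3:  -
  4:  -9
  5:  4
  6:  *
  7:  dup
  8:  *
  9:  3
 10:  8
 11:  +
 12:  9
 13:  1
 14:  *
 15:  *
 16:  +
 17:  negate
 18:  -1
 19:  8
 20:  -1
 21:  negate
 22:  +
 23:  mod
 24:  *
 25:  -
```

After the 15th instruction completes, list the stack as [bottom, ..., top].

[0, 1296, 99]

-4  : [-4]
-4  : [-4, -4]
-   : [0]
-9  : [0, -9]
4   : [0, -9, 4]
*   : [0, -36]
dup : [0, -36, -36]
*   : [0, 1296]
3   : [0, 1296, 3]
8   : [0, 1296, 3, 8]
+   : [0, 1296, 11]
9   : [0, 1296, 11, 9]
1   : [0, 1296, 11, 9, 1]
*   : [0, 1296, 11, 9]
*   : [0, 1296, 99]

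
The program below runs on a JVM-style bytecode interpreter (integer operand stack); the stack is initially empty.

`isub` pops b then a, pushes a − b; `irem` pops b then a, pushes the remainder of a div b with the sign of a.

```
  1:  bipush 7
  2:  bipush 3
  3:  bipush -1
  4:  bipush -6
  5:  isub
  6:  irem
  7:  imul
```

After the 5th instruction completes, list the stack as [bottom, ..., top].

bipush 7  -> [7]
bipush 3  -> [7, 3]
bipush -1 -> [7, 3, -1]
bipush -6 -> [7, 3, -1, -6]
isub      -> [7, 3, 5]

[7, 3, 5]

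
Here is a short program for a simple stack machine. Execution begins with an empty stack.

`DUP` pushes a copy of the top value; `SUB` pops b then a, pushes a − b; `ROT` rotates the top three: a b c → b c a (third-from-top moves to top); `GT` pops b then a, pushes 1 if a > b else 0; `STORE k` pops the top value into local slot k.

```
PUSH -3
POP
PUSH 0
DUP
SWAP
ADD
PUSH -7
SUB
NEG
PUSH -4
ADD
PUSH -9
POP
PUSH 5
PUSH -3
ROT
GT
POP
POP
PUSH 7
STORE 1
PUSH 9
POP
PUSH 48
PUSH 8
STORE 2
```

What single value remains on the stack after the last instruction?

48

PUSH -3 -> -3
POP     -> (empty)
PUSH 0  -> 0
DUP     -> 0 0
SWAP    -> 0 0
ADD     -> 0
PUSH -7 -> 0 -7
SUB     -> 7
NEG     -> -7
PUSH -4 -> -7 -4
ADD     -> -11
PUSH -9 -> -11 -9
POP     -> -11
PUSH 5  -> -11 5
PUSH -3 -> -11 5 -3
ROT     -> 5 -3 -11
GT      -> 5 1
POP     -> 5
POP     -> (empty)
PUSH 7  -> 7
STORE 1 -> (empty)
PUSH 9  -> 9
POP     -> (empty)
PUSH 48 -> 48
PUSH 8  -> 48 8
STORE 2 -> 48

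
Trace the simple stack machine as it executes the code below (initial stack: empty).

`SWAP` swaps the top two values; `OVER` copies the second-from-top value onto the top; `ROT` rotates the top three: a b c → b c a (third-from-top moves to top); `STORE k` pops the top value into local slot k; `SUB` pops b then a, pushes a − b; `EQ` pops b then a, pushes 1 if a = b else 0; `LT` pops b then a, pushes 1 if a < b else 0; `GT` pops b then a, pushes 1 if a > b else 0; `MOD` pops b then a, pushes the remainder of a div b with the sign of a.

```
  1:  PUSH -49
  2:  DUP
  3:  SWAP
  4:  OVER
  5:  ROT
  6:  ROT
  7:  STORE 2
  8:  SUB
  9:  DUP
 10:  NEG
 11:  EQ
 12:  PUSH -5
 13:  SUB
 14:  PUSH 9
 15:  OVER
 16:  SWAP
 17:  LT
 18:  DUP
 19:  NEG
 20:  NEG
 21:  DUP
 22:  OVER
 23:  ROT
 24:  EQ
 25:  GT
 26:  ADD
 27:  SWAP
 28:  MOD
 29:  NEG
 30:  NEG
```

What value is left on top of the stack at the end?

1

PUSH -49 : -49
DUP      : -49 -49
SWAP     : -49 -49
OVER     : -49 -49 -49
ROT      : -49 -49 -49
ROT      : -49 -49 -49
STORE 2  : -49 -49
SUB      : 0
DUP      : 0 0
NEG      : 0 0
EQ       : 1
PUSH -5  : 1 -5
SUB      : 6
PUSH 9   : 6 9
OVER     : 6 9 6
SWAP     : 6 6 9
LT       : 6 1
DUP      : 6 1 1
NEG      : 6 1 -1
NEG      : 6 1 1
DUP      : 6 1 1 1
OVER     : 6 1 1 1 1
ROT      : 6 1 1 1 1
EQ       : 6 1 1 1
GT       : 6 1 0
ADD      : 6 1
SWAP     : 1 6
MOD      : 1
NEG      : -1
NEG      : 1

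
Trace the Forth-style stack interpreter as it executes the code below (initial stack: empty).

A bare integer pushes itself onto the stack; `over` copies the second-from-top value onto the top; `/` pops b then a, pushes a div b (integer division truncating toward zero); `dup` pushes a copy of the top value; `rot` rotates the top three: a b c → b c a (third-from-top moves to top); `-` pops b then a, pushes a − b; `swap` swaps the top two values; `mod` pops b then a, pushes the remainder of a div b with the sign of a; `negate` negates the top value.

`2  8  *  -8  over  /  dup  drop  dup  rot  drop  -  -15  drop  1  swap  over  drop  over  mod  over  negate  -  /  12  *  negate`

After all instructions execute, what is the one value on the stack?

2       2
8       2 8
*       16
-8      16 -8
over    16 -8 16
/       16 0
dup     16 0 0
drop    16 0
dup     16 0 0
rot     0 0 16
drop    0 0
-       0
-15     0 -15
drop    0
1       0 1
swap    1 0
over    1 0 1
drop    1 0
over    1 0 1
mod     1 0
over    1 0 1
negate  1 0 -1
-       1 1
/       1
12      1 12
*       12
negate  -12

-12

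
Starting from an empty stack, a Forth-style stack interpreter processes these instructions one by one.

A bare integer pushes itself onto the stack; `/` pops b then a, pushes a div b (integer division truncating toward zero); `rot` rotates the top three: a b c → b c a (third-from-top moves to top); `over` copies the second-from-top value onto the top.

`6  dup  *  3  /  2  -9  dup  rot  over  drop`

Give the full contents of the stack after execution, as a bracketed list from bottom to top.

6    → [6]
dup  → [6, 6]
*    → [36]
3    → [36, 3]
/    → [12]
2    → [12, 2]
-9   → [12, 2, -9]
dup  → [12, 2, -9, -9]
rot  → [12, -9, -9, 2]
over → [12, -9, -9, 2, -9]
drop → [12, -9, -9, 2]

[12, -9, -9, 2]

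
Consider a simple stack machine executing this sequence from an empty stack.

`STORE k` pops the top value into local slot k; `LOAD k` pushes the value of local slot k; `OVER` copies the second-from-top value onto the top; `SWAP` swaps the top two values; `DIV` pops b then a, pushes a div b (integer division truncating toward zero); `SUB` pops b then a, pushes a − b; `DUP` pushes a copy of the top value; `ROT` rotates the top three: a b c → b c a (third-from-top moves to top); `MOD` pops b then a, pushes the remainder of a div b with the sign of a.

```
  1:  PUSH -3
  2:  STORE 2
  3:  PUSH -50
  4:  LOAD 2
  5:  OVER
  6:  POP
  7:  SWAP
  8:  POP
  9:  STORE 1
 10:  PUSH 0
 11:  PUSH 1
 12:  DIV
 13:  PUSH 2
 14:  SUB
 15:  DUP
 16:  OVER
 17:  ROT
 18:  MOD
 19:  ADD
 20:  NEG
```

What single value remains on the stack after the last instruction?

2

PUSH -3  -> -3
STORE 2  -> (empty)
PUSH -50 -> -50
LOAD 2   -> -50 -3
OVER     -> -50 -3 -50
POP      -> -50 -3
SWAP     -> -3 -50
POP      -> -3
STORE 1  -> (empty)
PUSH 0   -> 0
PUSH 1   -> 0 1
DIV      -> 0
PUSH 2   -> 0 2
SUB      -> -2
DUP      -> -2 -2
OVER     -> -2 -2 -2
ROT      -> -2 -2 -2
MOD      -> -2 0
ADD      -> -2
NEG      -> 2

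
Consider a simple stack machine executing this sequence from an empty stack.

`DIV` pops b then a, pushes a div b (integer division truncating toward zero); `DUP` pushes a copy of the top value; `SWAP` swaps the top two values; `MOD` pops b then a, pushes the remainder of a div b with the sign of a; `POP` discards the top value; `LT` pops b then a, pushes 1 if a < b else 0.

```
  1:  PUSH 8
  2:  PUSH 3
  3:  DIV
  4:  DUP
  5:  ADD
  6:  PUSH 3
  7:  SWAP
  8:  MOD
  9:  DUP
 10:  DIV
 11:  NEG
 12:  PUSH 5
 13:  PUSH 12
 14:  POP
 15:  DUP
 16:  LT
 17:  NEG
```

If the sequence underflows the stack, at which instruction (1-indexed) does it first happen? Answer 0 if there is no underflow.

0

PUSH 8  → [8]
PUSH 3  → [8, 3]
DIV     → [2]
DUP     → [2, 2]
ADD     → [4]
PUSH 3  → [4, 3]
SWAP    → [3, 4]
MOD     → [3]
DUP     → [3, 3]
DIV     → [1]
NEG     → [-1]
PUSH 5  → [-1, 5]
PUSH 12 → [-1, 5, 12]
POP     → [-1, 5]
DUP     → [-1, 5, 5]
LT      → [-1, 0]
NEG     → [-1, 0]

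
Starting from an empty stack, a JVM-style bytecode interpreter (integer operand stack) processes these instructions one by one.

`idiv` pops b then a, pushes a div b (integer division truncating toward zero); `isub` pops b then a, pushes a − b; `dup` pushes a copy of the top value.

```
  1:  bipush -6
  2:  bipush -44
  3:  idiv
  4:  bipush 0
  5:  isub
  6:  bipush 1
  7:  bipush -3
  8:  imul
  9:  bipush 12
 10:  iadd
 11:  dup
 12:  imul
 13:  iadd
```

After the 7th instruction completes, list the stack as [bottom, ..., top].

bipush -6  -> [-6]
bipush -44 -> [-6, -44]
idiv       -> [0]
bipush 0   -> [0, 0]
isub       -> [0]
bipush 1   -> [0, 1]
bipush -3  -> [0, 1, -3]

[0, 1, -3]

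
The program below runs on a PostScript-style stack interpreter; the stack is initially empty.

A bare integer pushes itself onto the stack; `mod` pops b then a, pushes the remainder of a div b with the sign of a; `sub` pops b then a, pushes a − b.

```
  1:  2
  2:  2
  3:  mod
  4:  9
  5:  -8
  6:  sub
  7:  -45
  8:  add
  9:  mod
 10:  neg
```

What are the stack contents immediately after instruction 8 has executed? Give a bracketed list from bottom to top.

[0, -28]

2   → [2]
2   → [2, 2]
mod → [0]
9   → [0, 9]
-8  → [0, 9, -8]
sub → [0, 17]
-45 → [0, 17, -45]
add → [0, -28]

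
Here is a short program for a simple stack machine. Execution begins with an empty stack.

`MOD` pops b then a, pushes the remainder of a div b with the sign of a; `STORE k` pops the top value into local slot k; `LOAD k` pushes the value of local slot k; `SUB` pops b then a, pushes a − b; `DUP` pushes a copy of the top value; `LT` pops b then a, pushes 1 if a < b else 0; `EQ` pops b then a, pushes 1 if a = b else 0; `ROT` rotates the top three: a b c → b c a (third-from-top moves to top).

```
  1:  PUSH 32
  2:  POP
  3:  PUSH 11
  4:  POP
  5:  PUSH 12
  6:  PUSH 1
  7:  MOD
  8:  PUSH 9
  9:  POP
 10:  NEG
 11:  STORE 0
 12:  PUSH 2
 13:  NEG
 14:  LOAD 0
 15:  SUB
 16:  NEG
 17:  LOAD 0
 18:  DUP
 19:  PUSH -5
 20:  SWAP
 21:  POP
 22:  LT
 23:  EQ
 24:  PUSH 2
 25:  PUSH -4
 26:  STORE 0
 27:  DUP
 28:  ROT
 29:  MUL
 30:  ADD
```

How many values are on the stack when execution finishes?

PUSH 32 -> [32]
POP     -> []
PUSH 11 -> [11]
POP     -> []
PUSH 12 -> [12]
PUSH 1  -> [12, 1]
MOD     -> [0]
PUSH 9  -> [0, 9]
POP     -> [0]
NEG     -> [0]
STORE 0 -> []
PUSH 2  -> [2]
NEG     -> [-2]
LOAD 0  -> [-2, 0]
SUB     -> [-2]
NEG     -> [2]
LOAD 0  -> [2, 0]
DUP     -> [2, 0, 0]
PUSH -5 -> [2, 0, 0, -5]
SWAP    -> [2, 0, -5, 0]
POP     -> [2, 0, -5]
LT      -> [2, 0]
EQ      -> [0]
PUSH 2  -> [0, 2]
PUSH -4 -> [0, 2, -4]
STORE 0 -> [0, 2]
DUP     -> [0, 2, 2]
ROT     -> [2, 2, 0]
MUL     -> [2, 0]
ADD     -> [2]

1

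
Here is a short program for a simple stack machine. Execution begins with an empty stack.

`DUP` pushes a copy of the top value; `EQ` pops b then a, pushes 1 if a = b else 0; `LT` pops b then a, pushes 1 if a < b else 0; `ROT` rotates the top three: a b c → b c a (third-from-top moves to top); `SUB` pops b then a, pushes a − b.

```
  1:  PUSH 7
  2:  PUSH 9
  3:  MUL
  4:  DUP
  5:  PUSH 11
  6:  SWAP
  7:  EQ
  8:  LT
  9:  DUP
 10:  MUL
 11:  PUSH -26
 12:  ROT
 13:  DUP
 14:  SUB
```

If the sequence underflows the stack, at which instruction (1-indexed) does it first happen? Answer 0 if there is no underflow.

PUSH 7   → 7
PUSH 9   → 7 9
MUL      → 63
DUP      → 63 63
PUSH 11  → 63 63 11
SWAP     → 63 11 63
EQ       → 63 0
LT       → 0
DUP      → 0 0
MUL      → 0
PUSH -26 → 0 -26
ROT  — needs 3 operands, stack has 2 → underflow

12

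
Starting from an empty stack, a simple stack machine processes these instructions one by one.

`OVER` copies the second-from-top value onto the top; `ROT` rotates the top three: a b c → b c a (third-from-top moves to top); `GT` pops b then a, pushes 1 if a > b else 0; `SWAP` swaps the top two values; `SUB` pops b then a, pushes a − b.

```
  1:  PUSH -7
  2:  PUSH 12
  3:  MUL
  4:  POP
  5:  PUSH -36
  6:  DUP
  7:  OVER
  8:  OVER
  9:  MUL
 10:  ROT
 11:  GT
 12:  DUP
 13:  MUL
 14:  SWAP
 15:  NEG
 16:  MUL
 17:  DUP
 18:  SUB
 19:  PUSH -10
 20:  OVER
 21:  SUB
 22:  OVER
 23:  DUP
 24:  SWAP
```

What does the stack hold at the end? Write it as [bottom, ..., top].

[0, -10, 0, 0]

PUSH -7  : -7
PUSH 12  : -7 12
MUL      : -84
POP      : (empty)
PUSH -36 : -36
DUP      : -36 -36
OVER     : -36 -36 -36
OVER     : -36 -36 -36 -36
MUL      : -36 -36 1296
ROT      : -36 1296 -36
GT       : -36 1
DUP      : -36 1 1
MUL      : -36 1
SWAP     : 1 -36
NEG      : 1 36
MUL      : 36
DUP      : 36 36
SUB      : 0
PUSH -10 : 0 -10
OVER     : 0 -10 0
SUB      : 0 -10
OVER     : 0 -10 0
DUP      : 0 -10 0 0
SWAP     : 0 -10 0 0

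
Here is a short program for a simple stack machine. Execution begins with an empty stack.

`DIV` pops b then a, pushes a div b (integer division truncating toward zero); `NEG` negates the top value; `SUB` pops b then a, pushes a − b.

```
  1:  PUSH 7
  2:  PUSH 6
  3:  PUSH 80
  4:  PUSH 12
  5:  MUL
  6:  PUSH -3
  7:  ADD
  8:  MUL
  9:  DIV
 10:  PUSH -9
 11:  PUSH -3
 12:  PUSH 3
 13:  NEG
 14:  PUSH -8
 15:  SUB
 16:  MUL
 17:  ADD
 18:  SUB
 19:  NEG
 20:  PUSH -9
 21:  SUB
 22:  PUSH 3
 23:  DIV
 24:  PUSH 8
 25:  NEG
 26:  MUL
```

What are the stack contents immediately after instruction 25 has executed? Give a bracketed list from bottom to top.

PUSH 7  → 7
PUSH 6  → 7 6
PUSH 80 → 7 6 80
PUSH 12 → 7 6 80 12
MUL     → 7 6 960
PUSH -3 → 7 6 960 -3
ADD     → 7 6 957
MUL     → 7 5742
DIV     → 0
PUSH -9 → 0 -9
PUSH -3 → 0 -9 -3
PUSH 3  → 0 -9 -3 3
NEG     → 0 -9 -3 -3
PUSH -8 → 0 -9 -3 -3 -8
SUB     → 0 -9 -3 5
MUL     → 0 -9 -15
ADD     → 0 -24
SUB     → 24
NEG     → -24
PUSH -9 → -24 -9
SUB     → -15
PUSH 3  → -15 3
DIV     → -5
PUSH 8  → -5 8
NEG     → -5 -8

[-5, -8]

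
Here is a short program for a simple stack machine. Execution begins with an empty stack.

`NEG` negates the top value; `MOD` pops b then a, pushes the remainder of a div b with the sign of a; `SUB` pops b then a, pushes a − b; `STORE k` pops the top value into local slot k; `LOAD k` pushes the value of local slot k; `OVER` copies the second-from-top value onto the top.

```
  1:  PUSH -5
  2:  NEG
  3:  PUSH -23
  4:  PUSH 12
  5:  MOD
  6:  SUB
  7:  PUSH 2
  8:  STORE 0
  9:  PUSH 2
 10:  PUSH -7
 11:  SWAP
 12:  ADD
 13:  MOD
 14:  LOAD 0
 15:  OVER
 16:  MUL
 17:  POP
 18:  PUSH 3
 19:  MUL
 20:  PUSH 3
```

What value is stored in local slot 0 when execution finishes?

2

PUSH -5   -5
NEG       5
PUSH -23  5 -23
PUSH 12   5 -23 12
MOD       5 -11
SUB       16
PUSH 2    16 2
STORE 0   16
PUSH 2    16 2
PUSH -7   16 2 -7
SWAP      16 -7 2
ADD       16 -5
MOD       1
LOAD 0    1 2
OVER      1 2 1
MUL       1 2
POP       1
PUSH 3    1 3
MUL       3
PUSH 3    3 3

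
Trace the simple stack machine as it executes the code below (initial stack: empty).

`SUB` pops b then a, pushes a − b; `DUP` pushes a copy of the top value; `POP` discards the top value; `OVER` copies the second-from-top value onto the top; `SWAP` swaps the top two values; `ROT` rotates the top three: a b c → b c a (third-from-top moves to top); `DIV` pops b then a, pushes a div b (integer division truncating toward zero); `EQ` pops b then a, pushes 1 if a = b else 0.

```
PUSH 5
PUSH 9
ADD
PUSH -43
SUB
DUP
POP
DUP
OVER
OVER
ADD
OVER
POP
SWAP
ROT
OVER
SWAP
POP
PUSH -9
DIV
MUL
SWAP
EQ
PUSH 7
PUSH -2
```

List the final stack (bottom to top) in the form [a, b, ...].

PUSH 5   : 5
PUSH 9   : 5 9
ADD      : 14
PUSH -43 : 14 -43
SUB      : 57
DUP      : 57 57
POP      : 57
DUP      : 57 57
OVER     : 57 57 57
OVER     : 57 57 57 57
ADD      : 57 57 114
OVER     : 57 57 114 57
POP      : 57 57 114
SWAP     : 57 114 57
ROT      : 114 57 57
OVER     : 114 57 57 57
SWAP     : 114 57 57 57
POP      : 114 57 57
PUSH -9  : 114 57 57 -9
DIV      : 114 57 -6
MUL      : 114 -342
SWAP     : -342 114
EQ       : 0
PUSH 7   : 0 7
PUSH -2  : 0 7 -2

[0, 7, -2]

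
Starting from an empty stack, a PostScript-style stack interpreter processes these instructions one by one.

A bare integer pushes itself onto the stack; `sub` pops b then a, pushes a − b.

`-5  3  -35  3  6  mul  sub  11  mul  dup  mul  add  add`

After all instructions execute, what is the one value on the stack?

339887

-5  → [-5]
3   → [-5, 3]
-35 → [-5, 3, -35]
3   → [-5, 3, -35, 3]
6   → [-5, 3, -35, 3, 6]
mul → [-5, 3, -35, 18]
sub → [-5, 3, -53]
11  → [-5, 3, -53, 11]
mul → [-5, 3, -583]
dup → [-5, 3, -583, -583]
mul → [-5, 3, 339889]
add → [-5, 339892]
add → [339887]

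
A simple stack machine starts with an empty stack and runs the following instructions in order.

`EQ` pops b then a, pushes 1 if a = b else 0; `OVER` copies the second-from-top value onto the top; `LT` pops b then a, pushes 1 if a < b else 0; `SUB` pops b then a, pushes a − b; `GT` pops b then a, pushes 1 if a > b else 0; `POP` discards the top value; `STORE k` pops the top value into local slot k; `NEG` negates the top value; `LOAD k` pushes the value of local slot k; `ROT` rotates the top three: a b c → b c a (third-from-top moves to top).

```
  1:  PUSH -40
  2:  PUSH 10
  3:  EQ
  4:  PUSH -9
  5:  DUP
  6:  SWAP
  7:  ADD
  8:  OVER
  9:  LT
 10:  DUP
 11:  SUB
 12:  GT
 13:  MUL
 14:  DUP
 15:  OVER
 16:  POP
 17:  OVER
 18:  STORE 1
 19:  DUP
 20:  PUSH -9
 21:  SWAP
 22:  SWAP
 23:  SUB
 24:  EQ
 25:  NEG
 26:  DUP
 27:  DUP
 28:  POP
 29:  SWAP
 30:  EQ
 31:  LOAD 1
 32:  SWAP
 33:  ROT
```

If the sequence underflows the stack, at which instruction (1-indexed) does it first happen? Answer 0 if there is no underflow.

13

PUSH -40 → -40
PUSH 10  → -40 10
EQ       → 0
PUSH -9  → 0 -9
DUP      → 0 -9 -9
SWAP     → 0 -9 -9
ADD      → 0 -18
OVER     → 0 -18 0
LT       → 0 1
DUP      → 0 1 1
SUB      → 0 0
GT       → 0
MUL  — needs 2 operands, stack has 1 → underflow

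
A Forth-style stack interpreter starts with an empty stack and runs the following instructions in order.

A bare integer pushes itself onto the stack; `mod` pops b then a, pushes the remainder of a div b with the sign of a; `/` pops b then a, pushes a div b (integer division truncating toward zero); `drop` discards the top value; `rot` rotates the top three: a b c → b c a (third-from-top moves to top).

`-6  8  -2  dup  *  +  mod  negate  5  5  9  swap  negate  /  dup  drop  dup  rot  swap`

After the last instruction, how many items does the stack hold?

4

-6     → [-6]
8      → [-6, 8]
-2     → [-6, 8, -2]
dup    → [-6, 8, -2, -2]
*      → [-6, 8, 4]
+      → [-6, 12]
mod    → [-6]
negate → [6]
5      → [6, 5]
5      → [6, 5, 5]
9      → [6, 5, 5, 9]
swap   → [6, 5, 9, 5]
negate → [6, 5, 9, -5]
/      → [6, 5, -1]
dup    → [6, 5, -1, -1]
drop   → [6, 5, -1]
dup    → [6, 5, -1, -1]
rot    → [6, -1, -1, 5]
swap   → [6, -1, 5, -1]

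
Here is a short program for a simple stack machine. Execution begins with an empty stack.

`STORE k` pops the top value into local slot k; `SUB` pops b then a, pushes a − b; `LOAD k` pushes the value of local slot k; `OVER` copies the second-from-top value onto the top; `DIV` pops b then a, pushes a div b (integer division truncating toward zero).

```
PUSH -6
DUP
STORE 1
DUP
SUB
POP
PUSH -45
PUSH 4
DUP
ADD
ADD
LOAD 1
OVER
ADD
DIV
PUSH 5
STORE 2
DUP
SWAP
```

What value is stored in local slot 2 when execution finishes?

PUSH -6  -> -6
DUP      -> -6 -6
STORE 1  -> -6
DUP      -> -6 -6
SUB      -> 0
POP      -> (empty)
PUSH -45 -> -45
PUSH 4   -> -45 4
DUP      -> -45 4 4
ADD      -> -45 8
ADD      -> -37
LOAD 1   -> -37 -6
OVER     -> -37 -6 -37
ADD      -> -37 -43
DIV      -> 0
PUSH 5   -> 0 5
STORE 2  -> 0
DUP      -> 0 0
SWAP     -> 0 0

5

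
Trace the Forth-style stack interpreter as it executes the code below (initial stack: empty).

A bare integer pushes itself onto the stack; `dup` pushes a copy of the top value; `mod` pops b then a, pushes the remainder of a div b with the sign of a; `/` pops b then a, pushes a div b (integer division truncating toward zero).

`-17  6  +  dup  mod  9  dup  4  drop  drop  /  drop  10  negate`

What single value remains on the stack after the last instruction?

-10

-17    → -17
6      → -17 6
+      → -11
dup    → -11 -11
mod    → 0
9      → 0 9
dup    → 0 9 9
4      → 0 9 9 4
drop   → 0 9 9
drop   → 0 9
/      → 0
drop   → (empty)
10     → 10
negate → -10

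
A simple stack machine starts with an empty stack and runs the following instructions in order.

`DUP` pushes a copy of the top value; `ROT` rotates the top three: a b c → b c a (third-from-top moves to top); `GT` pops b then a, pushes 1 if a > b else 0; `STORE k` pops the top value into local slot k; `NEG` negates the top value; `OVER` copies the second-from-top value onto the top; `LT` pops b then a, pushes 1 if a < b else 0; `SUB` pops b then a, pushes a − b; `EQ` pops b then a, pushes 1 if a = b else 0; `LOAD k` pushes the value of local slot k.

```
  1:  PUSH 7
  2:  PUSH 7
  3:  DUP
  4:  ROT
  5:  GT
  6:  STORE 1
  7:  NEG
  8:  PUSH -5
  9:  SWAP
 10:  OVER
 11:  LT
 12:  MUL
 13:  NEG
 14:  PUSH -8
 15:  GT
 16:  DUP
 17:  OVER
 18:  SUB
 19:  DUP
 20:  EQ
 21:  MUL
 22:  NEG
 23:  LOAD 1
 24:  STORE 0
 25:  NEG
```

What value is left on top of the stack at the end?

PUSH 7   [7]
PUSH 7   [7, 7]
DUP      [7, 7, 7]
ROT      [7, 7, 7]
GT       [7, 0]
STORE 1  [7]
NEG      [-7]
PUSH -5  [-7, -5]
SWAP     [-5, -7]
OVER     [-5, -7, -5]
LT       [-5, 1]
MUL      [-5]
NEG      [5]
PUSH -8  [5, -8]
GT       [1]
DUP      [1, 1]
OVER     [1, 1, 1]
SUB      [1, 0]
DUP      [1, 0, 0]
EQ       [1, 1]
MUL      [1]
NEG      [-1]
LOAD 1   [-1, 0]
STORE 0  [-1]
NEG      [1]

1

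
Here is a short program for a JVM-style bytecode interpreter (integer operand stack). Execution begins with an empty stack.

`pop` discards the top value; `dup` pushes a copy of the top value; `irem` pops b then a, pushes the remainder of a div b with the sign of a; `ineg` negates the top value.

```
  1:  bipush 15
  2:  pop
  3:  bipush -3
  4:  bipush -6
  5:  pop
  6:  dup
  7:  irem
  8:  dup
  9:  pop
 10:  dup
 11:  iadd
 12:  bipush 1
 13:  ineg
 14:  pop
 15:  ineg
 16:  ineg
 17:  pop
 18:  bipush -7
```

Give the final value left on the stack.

-7

bipush 15 -> 15
pop       -> (empty)
bipush -3 -> -3
bipush -6 -> -3 -6
pop       -> -3
dup       -> -3 -3
irem      -> 0
dup       -> 0 0
pop       -> 0
dup       -> 0 0
iadd      -> 0
bipush 1  -> 0 1
ineg      -> 0 -1
pop       -> 0
ineg      -> 0
ineg      -> 0
pop       -> (empty)
bipush -7 -> -7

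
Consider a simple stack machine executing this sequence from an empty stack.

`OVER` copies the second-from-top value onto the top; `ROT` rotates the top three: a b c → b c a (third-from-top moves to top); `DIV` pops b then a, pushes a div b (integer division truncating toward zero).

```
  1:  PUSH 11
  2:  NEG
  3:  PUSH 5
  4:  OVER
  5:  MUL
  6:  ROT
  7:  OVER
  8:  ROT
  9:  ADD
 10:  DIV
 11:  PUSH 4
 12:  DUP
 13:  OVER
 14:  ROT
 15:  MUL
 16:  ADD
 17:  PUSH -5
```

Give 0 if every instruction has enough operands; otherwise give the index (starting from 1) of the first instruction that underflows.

6

PUSH 11 → [11]
NEG     → [-11]
PUSH 5  → [-11, 5]
OVER    → [-11, 5, -11]
MUL     → [-11, -55]
ROT  — needs 3 operands, stack has 2 → underflow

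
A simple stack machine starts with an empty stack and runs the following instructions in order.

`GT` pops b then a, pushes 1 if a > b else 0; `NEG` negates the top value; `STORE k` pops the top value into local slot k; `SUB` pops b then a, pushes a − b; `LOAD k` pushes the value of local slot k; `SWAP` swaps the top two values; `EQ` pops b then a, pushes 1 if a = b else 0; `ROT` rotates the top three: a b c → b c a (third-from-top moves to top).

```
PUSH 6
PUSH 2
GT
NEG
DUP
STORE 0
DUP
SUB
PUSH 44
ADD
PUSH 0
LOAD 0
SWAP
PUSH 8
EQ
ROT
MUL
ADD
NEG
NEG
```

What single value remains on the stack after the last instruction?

-1

PUSH 6  → 6
PUSH 2  → 6 2
GT      → 1
NEG     → -1
DUP     → -1 -1
STORE 0 → -1
DUP     → -1 -1
SUB     → 0
PUSH 44 → 0 44
ADD     → 44
PUSH 0  → 44 0
LOAD 0  → 44 0 -1
SWAP    → 44 -1 0
PUSH 8  → 44 -1 0 8
EQ      → 44 -1 0
ROT     → -1 0 44
MUL     → -1 0
ADD     → -1
NEG     → 1
NEG     → -1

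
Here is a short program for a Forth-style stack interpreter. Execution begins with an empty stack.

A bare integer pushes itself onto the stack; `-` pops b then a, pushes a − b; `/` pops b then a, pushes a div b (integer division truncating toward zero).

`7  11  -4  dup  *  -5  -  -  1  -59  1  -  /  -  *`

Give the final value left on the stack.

7   : 7
11  : 7 11
-4  : 7 11 -4
dup : 7 11 -4 -4
*   : 7 11 16
-5  : 7 11 16 -5
-   : 7 11 21
-   : 7 -10
1   : 7 -10 1
-59 : 7 -10 1 -59
1   : 7 -10 1 -59 1
-   : 7 -10 1 -60
/   : 7 -10 0
-   : 7 -10
*   : -70

-70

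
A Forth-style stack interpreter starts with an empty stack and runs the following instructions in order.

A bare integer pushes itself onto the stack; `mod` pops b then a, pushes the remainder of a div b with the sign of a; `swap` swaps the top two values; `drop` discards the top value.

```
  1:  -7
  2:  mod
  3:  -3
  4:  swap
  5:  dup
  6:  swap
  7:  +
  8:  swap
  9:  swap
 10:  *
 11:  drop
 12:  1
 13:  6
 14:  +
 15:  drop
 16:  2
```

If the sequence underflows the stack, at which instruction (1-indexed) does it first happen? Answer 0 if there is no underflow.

2

-7 : [-7]
mod  — needs 2 operands, stack has 1 → underflow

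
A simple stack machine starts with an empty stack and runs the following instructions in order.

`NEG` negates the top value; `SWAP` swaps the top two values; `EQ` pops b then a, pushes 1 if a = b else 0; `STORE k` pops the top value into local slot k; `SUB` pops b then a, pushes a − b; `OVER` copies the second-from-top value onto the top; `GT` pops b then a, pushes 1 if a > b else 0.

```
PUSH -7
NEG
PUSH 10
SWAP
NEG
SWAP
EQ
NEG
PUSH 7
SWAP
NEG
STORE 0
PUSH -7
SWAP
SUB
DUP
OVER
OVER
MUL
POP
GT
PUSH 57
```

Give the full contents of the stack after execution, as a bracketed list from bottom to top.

[0, 57]

PUSH -7 : [-7]
NEG     : [7]
PUSH 10 : [7, 10]
SWAP    : [10, 7]
NEG     : [10, -7]
SWAP    : [-7, 10]
EQ      : [0]
NEG     : [0]
PUSH 7  : [0, 7]
SWAP    : [7, 0]
NEG     : [7, 0]
STORE 0 : [7]
PUSH -7 : [7, -7]
SWAP    : [-7, 7]
SUB     : [-14]
DUP     : [-14, -14]
OVER    : [-14, -14, -14]
OVER    : [-14, -14, -14, -14]
MUL     : [-14, -14, 196]
POP     : [-14, -14]
GT      : [0]
PUSH 57 : [0, 57]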